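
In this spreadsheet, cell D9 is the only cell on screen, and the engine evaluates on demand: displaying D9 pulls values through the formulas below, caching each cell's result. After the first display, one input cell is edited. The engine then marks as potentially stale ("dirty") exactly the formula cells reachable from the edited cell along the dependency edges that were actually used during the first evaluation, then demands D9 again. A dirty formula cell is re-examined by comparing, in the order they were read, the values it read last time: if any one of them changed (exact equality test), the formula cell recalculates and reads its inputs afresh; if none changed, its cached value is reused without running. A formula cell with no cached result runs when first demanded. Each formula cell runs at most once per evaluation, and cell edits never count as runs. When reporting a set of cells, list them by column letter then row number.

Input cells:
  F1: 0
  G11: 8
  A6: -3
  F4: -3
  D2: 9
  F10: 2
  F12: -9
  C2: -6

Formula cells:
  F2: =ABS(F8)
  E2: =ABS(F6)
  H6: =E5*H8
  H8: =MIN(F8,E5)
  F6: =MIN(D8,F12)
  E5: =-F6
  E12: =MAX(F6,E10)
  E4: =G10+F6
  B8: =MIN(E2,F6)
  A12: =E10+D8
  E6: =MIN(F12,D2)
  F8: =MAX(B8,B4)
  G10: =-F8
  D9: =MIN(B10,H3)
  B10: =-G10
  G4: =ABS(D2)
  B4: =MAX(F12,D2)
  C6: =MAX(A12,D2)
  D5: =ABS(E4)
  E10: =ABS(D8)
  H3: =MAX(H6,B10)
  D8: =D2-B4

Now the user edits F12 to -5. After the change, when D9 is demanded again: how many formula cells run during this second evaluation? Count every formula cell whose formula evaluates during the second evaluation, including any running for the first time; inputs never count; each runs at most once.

Run set: B4, B8, D9, E2, E5, F6, F8, H3, H6, H8 (10 run).
The important point: at D8 every value read last time is unchanged, so the dirty flag clears without a run.

Initial pass — values computed on the first demand:
  B4 = MAX(-9, 9) = 9
  D8 = 9 - 9 = 0
  F6 = MIN(0, -9) = -9
  E2 = ABS(-9) = 9
  B8 = MIN(9, -9) = -9
  E5 = -(-9) = 9
  F8 = MAX(-9, 9) = 9
  G10 = -(9) = -9
  B10 = -(-9) = 9
  H8 = MIN(9, 9) = 9
  H6 = 9 * 9 = 81
  H3 = MAX(81, 9) = 81
  D9 = MIN(9, 81) = 9

Second demand — change propagation:
  B4: re-runs because F12 -9->-5; new result 9 (unchanged).
  D8: re-examined; everything it read last time is the same (D2 unchanged, B4 unchanged) — cache 0 kept, no run.
  F6: re-runs because F12 -9->-5; new result -5.
  E2: re-runs because F6 -9->-5; new result 5.
  B8: re-runs because E2 9->5; F6 -9->-5; new result -5.
  E5: re-runs because F6 -9->-5; new result 5.
  F8: re-runs because B8 -9->-5; new result 9 (unchanged).
  G10: re-examined; everything it read last time is the same (F8 unchanged) — cache -9 kept, no run.
  B10: re-examined; everything it read last time is the same (G10 unchanged) — cache 9 kept, no run.
  H8: re-runs because E5 9->5; new result 5.
  H6: re-runs because E5 9->5; H8 9->5; new result 25.
  H3: re-runs because H6 81->25; new result 25.
  D9: re-runs because H3 81->25; new result 9 (unchanged).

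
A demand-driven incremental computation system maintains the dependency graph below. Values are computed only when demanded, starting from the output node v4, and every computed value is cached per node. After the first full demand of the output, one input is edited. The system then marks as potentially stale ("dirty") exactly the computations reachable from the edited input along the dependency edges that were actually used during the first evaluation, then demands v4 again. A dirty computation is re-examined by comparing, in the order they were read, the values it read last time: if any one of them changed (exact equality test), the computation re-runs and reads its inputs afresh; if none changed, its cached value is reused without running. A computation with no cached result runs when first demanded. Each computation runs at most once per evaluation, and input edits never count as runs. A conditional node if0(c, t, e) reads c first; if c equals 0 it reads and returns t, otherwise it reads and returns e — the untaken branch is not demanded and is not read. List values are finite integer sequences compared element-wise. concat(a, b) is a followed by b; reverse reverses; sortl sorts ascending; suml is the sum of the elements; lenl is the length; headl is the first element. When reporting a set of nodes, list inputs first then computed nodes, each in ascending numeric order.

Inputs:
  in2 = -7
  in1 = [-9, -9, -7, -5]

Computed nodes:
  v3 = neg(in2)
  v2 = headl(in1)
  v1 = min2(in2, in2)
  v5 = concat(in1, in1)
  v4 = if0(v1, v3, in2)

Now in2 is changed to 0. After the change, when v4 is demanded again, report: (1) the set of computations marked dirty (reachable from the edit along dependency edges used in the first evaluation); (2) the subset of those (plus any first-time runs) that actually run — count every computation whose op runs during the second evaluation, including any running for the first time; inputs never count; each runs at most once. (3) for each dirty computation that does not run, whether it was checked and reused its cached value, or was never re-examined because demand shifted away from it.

First evaluation (everything demanded from the output):
  v1 = min2(-7, -7) = -7
  v4 = if0(v1=-7 -> else branch in2) = -7

Propagation after the edit:
  v1: runs — in2 -7->0; in2 -7->0; result 0.
  v3: demanded for the first time — runs, produces 0.
  v4: runs — v1 -7->0; in2 -7->0; result 0.

Key observation: a condition flipped, so demand reaches new nodes — v3 runs for the first time.

Marked dirty: v1, v4.
Computations that run: v1, v3, v4 — 3 in total.
Every dirty computation ran.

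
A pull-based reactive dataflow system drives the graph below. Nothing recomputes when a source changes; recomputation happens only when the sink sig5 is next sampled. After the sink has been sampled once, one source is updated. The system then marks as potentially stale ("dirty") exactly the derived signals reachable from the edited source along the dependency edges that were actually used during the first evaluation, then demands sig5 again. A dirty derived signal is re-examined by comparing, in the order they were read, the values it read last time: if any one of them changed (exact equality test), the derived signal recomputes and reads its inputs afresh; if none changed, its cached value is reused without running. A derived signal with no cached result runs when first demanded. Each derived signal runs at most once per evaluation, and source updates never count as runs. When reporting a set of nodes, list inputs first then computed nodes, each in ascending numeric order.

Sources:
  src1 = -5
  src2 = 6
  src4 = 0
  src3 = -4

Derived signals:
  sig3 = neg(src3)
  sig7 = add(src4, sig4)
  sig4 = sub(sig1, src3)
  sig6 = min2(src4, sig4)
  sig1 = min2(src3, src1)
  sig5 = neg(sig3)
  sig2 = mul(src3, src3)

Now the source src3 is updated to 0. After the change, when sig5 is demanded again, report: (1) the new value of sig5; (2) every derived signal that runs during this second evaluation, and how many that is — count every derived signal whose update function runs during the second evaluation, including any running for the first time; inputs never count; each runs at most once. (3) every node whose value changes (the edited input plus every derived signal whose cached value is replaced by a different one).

First evaluation (everything demanded from the output):
  sig3 = neg(-4) = 4
  sig5 = neg(4) = -4

Propagation after the edit:
  sig3: runs — src3 -4->0; result 0.
  sig5: runs — sig3 4->0; result 0.

New value of sig5: 0.
Derived signals that run: sig3, sig5 — 2 in total.
Values that change: src3, sig3, sig5.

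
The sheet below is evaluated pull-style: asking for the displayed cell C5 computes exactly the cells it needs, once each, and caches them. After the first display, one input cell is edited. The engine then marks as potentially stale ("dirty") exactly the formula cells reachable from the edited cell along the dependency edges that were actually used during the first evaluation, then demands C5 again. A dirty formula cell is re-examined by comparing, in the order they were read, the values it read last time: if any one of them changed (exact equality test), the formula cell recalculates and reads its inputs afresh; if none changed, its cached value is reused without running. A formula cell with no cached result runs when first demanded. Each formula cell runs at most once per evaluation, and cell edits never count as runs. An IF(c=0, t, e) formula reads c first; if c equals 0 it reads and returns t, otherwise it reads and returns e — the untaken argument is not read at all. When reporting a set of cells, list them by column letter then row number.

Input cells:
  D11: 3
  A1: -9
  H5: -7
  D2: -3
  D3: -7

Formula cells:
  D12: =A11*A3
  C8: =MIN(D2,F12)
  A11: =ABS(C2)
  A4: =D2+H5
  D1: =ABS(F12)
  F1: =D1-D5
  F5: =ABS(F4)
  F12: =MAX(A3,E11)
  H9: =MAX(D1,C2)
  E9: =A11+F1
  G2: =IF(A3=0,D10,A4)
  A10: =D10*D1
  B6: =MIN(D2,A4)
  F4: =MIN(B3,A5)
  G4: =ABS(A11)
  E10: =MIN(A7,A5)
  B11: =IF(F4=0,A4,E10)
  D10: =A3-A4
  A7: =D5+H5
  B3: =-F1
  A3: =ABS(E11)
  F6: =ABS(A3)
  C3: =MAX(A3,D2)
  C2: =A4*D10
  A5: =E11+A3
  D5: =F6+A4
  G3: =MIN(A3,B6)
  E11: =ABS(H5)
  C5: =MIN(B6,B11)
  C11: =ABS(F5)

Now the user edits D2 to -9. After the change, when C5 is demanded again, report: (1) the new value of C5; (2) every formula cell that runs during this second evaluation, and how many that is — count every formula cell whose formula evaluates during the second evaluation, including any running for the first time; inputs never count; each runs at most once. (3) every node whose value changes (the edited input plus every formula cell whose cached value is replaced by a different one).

Demanding C5 again yields -16.
10 formula cells run: A4, A7, B3, B6, B11, C5, D5, E10, F1, F4.
The nodes whose values change: A4, A7, B3, B6, B11, C5, D2, D5, E10, F1, F4.

First demand of the output computes:
  A4 = -3 + -7 = -10
  B6 = MIN(-3, -10) = -10
  E11 = ABS(-7) = 7
  A3 = ABS(7) = 7
  A5 = 7 + 7 = 14
  F6 = ABS(7) = 7
  D5 = 7 + -10 = -3
  A7 = -3 + -7 = -10
  E10 = MIN(-10, 14) = -10
  F12 = MAX(7, 7) = 7
  D1 = ABS(7) = 7
  F1 = 7 - -3 = 10
  B3 = -(10) = -10
  F4 = MIN(-10, 14) = -10
  B11 = IF(F4=0: F4=-10 -> else branch E10) = -10
  C5 = MIN(-10, -10) = -10

After the edit, cleaning proceeds:
  A4: a read changed (D2 -3->-9) — executes, giving -16.
  B6: a read changed (D2 -3->-9; A4 -10->-16) — executes, giving -16.
  D5: a read changed (A4 -10->-16) — executes, giving -9.
  A7: a read changed (D5 -3->-9) — executes, giving -16.
  E10: a read changed (A7 -10->-16) — executes, giving -16.
  F1: a read changed (D5 -3->-9) — executes, giving 16.
  B3: a read changed (F1 10->16) — executes, giving -16.
  F4: a read changed (B3 -10->-16) — executes, giving -16.
  B11: a read changed (F4 -10->-16; E10 -10->-16) — executes, giving -16.
  C5: a read changed (B6 -10->-16; B11 -10->-16) — executes, giving -16.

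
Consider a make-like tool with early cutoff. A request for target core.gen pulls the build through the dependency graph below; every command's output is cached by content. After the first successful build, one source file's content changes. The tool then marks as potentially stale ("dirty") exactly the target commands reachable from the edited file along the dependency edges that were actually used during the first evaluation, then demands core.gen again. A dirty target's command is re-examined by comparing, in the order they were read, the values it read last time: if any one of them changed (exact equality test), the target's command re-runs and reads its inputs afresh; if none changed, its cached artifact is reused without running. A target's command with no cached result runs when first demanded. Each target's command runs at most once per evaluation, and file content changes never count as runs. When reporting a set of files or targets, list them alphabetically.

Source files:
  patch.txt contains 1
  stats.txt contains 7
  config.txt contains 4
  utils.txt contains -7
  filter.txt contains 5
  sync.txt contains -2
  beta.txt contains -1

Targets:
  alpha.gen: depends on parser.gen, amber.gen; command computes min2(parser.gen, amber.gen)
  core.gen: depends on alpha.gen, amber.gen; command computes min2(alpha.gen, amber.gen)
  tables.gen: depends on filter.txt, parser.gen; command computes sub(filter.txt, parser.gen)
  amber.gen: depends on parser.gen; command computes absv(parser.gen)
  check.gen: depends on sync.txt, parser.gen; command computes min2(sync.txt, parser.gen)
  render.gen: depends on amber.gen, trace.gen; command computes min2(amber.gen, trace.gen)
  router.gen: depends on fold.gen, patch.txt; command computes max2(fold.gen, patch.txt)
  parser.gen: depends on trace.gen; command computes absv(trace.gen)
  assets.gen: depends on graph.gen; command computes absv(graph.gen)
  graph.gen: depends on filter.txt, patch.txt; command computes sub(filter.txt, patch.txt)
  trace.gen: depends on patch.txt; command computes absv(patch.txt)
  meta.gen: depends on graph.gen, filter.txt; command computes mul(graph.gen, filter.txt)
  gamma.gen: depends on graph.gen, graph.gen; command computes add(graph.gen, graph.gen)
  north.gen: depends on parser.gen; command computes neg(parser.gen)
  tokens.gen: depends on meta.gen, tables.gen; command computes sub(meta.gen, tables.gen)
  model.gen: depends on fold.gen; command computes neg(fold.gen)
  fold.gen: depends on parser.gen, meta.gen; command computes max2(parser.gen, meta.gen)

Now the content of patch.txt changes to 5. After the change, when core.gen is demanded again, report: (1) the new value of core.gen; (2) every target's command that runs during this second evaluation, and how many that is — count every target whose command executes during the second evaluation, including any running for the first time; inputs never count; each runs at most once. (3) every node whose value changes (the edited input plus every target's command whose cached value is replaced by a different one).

First demand of the output computes:
  trace.gen = absv(1) = 1
  parser.gen = absv(1) = 1
  amber.gen = absv(1) = 1
  alpha.gen = min2(1, 1) = 1
  core.gen = min2(1, 1) = 1

After the edit, cleaning proceeds:
  trace.gen: a read changed (patch.txt 1->5) — executes, giving 5.
  parser.gen: a read changed (trace.gen 1->5) — executes, giving 5.
  amber.gen: a read changed (parser.gen 1->5) — executes, giving 5.
  alpha.gen: a read changed (parser.gen 1->5; amber.gen 1->5) — executes, giving 5.
  core.gen: a read changed (alpha.gen 1->5; amber.gen 1->5) — executes, giving 5.

Demanding core.gen again yields 5.
5 target commands run: alpha.gen, amber.gen, core.gen, parser.gen, trace.gen.
The nodes whose values change: alpha.gen, amber.gen, core.gen, parser.gen, patch.txt, trace.gen.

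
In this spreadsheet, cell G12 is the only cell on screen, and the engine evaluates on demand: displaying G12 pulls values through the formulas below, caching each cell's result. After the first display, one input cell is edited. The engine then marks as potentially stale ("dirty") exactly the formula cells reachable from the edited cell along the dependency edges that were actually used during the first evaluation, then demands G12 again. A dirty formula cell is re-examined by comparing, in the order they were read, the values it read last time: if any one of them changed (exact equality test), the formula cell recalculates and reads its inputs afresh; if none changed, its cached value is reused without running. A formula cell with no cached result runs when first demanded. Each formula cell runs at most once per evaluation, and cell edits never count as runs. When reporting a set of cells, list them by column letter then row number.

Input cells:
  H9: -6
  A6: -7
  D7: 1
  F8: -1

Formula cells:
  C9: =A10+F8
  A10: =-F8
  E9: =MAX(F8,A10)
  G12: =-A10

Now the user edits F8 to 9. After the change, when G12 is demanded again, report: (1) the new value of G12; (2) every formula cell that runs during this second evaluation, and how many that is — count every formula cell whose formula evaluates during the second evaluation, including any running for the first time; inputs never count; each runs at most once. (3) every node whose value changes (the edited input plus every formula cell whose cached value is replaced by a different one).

G12 now evaluates to 9.
Run set: A10, G12 (2 run).
Changed values: A10, F8, G12.

Initial pass — values computed on the first demand:
  A10 = -(-1) = 1
  G12 = -(1) = -1

Second demand — change propagation:
  A10: re-runs because F8 -1->9; new result -9.
  G12: re-runs because A10 1->-9; new result 9.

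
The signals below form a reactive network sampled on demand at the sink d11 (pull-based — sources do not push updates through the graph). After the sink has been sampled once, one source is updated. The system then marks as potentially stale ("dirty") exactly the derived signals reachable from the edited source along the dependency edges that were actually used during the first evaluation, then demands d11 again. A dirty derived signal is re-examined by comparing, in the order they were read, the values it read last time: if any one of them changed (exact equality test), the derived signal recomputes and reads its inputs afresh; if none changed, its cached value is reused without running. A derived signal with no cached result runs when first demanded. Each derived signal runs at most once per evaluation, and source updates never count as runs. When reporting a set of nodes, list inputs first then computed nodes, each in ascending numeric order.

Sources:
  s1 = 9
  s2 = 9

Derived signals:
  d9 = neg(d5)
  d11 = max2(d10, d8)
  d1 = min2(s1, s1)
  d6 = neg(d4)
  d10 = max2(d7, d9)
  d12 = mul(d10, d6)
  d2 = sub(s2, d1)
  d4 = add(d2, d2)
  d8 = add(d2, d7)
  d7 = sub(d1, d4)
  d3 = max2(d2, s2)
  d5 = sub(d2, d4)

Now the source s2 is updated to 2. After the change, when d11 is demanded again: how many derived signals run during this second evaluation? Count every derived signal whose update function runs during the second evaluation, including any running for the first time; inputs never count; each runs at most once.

Initial pass — values computed on the first demand:
  d1 = min2(9, 9) = 9
  d2 = sub(9, 9) = 0
  d4 = add(0, 0) = 0
  d5 = sub(0, 0) = 0
  d7 = sub(9, 0) = 9
  d8 = add(0, 9) = 9
  d9 = neg(0) = 0
  d10 = max2(9, 0) = 9
  d11 = max2(9, 9) = 9

Second demand — change propagation:
  d2: re-runs because s2 9->2; new result -7.
  d4: re-runs because d2 0->-7; d2 0->-7; new result -14.
  d5: re-runs because d2 0->-7; d4 0->-14; new result 7.
  d7: re-runs because d4 0->-14; new result 23.
  d8: re-runs because d2 0->-7; d7 9->23; new result 16.
  d9: re-runs because d5 0->7; new result -7.
  d10: re-runs because d7 9->23; d9 0->-7; new result 23.
  d11: re-runs because d10 9->23; d8 9->16; new result 23.

Run set: d2, d4, d5, d7, d8, d9, d10, d11 (8 run).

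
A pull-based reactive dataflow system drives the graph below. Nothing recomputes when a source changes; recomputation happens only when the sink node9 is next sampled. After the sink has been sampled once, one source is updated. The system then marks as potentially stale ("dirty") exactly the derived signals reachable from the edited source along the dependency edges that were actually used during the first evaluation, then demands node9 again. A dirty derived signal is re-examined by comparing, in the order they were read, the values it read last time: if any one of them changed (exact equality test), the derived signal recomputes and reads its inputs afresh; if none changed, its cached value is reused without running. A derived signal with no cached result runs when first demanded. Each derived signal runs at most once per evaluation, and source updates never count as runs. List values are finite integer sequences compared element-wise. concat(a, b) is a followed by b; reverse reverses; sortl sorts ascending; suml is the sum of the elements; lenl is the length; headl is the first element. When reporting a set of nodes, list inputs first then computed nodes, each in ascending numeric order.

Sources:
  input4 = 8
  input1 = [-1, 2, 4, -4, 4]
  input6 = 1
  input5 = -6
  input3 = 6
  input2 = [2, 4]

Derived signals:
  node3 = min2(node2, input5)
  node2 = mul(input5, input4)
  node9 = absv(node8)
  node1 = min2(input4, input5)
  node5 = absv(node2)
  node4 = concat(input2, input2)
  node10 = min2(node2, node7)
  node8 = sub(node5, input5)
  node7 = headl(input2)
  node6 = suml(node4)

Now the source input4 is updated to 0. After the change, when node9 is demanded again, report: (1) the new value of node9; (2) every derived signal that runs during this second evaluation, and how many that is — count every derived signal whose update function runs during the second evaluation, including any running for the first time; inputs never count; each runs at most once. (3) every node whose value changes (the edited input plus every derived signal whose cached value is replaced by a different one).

First evaluation (everything demanded from the output):
  node2 = mul(-6, 8) = -48
  node5 = absv(-48) = 48
  node8 = sub(48, -6) = 54
  node9 = absv(54) = 54

Propagation after the edit:
  node2: runs — input4 8->0; result 0.
  node5: runs — node2 -48->0; result 0.
  node8: runs — node5 48->0; result 6.
  node9: runs — node8 54->6; result 6.

New value of node9: 6.
Derived signals that run: node2, node5, node8, node9 — 4 in total.
Values that change: input4, node2, node5, node8, node9.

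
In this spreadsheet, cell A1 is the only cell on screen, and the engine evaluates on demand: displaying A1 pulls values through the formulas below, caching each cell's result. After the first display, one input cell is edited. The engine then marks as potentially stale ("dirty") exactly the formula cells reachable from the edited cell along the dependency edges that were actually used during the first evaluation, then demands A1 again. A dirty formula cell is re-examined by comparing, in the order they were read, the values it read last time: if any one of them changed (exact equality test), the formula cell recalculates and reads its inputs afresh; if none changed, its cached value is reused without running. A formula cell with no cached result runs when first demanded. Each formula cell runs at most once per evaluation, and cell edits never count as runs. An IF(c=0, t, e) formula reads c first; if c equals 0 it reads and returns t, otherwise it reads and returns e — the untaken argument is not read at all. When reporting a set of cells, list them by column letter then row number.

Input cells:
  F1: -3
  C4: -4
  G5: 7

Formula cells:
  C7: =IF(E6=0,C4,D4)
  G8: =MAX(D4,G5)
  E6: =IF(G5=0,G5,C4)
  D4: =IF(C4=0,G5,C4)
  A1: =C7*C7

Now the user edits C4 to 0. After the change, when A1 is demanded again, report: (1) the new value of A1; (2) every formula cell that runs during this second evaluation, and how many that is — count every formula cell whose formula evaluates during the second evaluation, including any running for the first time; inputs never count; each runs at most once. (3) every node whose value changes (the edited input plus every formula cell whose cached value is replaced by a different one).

A1 now evaluates to 0.
Run set: A1, C7, E6 (3 run).
Changed values: A1, C4, C7, E6.
The important point: the flipped condition redirects demand; D4 is left stale, never re-checked.

Initial pass — values computed on the first demand:
  D4 = IF(C4=0: C4=-4 -> else branch C4) = -4
  E6 = IF(G5=0: G5=7 -> else branch C4) = -4
  C7 = IF(E6=0: E6=-4 -> else branch D4) = -4
  A1 = -4 * -4 = 16

Second demand — change propagation:
  D4: dirty yet unreached — the second evaluation never asks for it.
  E6: re-runs because C4 -4->0; new result 0.
  C7: re-runs because E6 -4->0; new result 0.
  A1: re-runs because C7 -4->0; C7 -4->0; new result 0.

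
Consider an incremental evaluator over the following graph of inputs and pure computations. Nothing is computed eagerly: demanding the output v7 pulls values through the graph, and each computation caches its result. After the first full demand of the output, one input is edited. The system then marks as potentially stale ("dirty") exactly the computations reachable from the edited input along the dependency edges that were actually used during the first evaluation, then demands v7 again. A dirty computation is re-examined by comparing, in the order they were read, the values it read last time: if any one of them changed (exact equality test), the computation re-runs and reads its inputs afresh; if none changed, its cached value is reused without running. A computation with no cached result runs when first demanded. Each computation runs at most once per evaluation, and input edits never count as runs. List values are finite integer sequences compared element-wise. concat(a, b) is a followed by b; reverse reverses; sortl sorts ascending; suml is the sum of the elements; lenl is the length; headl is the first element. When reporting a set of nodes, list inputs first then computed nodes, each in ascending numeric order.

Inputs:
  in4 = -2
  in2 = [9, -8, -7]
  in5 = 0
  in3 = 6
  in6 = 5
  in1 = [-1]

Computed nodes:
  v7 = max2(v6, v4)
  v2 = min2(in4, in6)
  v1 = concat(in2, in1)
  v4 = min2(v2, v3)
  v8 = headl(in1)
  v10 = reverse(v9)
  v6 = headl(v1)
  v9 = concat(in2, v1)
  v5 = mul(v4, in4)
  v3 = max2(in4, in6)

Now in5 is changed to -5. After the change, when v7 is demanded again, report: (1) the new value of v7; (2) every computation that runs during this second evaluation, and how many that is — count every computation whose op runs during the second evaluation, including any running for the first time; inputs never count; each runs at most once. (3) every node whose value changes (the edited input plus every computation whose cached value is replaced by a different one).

v7 now evaluates to 9.
Run set: none (0 run).
Changed values: in5.
The important point: nothing the output needs ever reads in5, so the edit is invisible to it.

Initial pass — values computed on the first demand:
  v1 = concat([9, -8, -7], [-1]) = [9, -8, -7, -1]
  v2 = min2(-2, 5) = -2
  v3 = max2(-2, 5) = 5
  v4 = min2(-2, 5) = -2
  v6 = headl([9, -8, -7, -1]) = 9
  v7 = max2(9, -2) = 9

Second demand — change propagation:
  no demanded computation ever read in5, so the edit dirties nothing and nothing runs.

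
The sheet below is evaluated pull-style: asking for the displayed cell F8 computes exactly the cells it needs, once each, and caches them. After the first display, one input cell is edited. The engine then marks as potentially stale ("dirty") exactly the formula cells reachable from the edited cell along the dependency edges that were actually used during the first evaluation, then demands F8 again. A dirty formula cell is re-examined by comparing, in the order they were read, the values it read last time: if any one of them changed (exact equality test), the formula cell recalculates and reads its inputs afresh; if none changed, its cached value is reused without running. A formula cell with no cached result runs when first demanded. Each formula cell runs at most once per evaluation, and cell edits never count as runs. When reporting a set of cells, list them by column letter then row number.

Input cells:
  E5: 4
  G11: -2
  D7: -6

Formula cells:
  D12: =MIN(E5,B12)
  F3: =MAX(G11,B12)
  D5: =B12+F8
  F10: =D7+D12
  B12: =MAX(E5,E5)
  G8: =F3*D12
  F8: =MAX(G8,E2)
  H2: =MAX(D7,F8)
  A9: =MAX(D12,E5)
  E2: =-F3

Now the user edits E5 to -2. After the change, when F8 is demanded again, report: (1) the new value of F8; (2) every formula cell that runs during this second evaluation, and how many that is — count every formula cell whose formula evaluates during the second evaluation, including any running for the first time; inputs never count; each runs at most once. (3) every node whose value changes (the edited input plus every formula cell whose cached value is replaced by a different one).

First demand of the output computes:
  B12 = MAX(4, 4) = 4
  D12 = MIN(4, 4) = 4
  F3 = MAX(-2, 4) = 4
  E2 = -(4) = -4
  G8 = 4 * 4 = 16
  F8 = MAX(16, -4) = 16

After the edit, cleaning proceeds:
  B12: a read changed (E5 4->-2; E5 4->-2) — executes, giving -2.
  D12: a read changed (E5 4->-2; B12 4->-2) — executes, giving -2.
  F3: a read changed (B12 4->-2) — executes, giving -2.
  E2: a read changed (F3 4->-2) — executes, giving 2.
  G8: a read changed (F3 4->-2; D12 4->-2) — executes, giving 4.
  F8: a read changed (G8 16->4; E2 -4->2) — executes, giving 4.

Demanding F8 again yields 4.
6 formula cells run: B12, D12, E2, F3, F8, G8.
The nodes whose values change: B12, D12, E2, E5, F3, F8, G8.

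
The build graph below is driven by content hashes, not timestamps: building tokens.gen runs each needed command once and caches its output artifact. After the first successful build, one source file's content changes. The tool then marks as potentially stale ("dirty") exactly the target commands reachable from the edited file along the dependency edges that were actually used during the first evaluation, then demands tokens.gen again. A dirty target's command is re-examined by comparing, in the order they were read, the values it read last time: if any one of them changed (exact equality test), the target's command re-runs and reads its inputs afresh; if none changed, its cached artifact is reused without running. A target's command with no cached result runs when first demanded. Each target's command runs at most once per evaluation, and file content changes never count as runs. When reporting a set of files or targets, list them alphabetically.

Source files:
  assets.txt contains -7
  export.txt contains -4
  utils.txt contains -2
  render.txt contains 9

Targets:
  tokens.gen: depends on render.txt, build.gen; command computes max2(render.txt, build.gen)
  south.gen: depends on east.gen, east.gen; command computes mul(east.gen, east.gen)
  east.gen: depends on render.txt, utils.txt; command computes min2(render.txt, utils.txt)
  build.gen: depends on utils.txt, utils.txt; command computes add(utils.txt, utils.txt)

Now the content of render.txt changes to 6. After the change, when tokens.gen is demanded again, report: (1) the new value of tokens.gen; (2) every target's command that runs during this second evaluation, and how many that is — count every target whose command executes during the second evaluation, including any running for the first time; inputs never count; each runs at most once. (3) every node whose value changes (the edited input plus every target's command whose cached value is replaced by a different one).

tokens.gen now evaluates to 6.
Run set: tokens.gen (1 run).
Changed values: render.txt, tokens.gen.

Initial pass — values computed on the first demand:
  build.gen = add(-2, -2) = -4
  tokens.gen = max2(9, -4) = 9

Second demand — change propagation:
  tokens.gen: re-runs because render.txt 9->6; new result 6.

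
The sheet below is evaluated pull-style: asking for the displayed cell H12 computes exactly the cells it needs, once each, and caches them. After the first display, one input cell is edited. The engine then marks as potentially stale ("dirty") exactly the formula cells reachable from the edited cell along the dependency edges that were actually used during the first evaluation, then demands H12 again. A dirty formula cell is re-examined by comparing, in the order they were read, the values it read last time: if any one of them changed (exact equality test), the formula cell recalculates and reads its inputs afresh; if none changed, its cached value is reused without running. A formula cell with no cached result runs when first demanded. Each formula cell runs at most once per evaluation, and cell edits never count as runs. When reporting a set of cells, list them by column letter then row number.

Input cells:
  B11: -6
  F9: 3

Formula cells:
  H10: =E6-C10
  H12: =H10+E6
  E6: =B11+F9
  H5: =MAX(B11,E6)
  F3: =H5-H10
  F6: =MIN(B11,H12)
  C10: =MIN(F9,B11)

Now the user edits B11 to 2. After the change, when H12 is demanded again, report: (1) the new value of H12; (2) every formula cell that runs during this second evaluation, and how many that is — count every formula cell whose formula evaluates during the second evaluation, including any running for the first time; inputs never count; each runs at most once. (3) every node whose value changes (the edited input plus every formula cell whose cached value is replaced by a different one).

Demanding H12 again yields 8.
4 formula cells run: C10, E6, H10, H12.
The nodes whose values change: B11, C10, E6, H12.

First demand of the output computes:
  C10 = MIN(3, -6) = -6
  E6 = -6 + 3 = -3
  H10 = -3 - -6 = 3
  H12 = 3 + -3 = 0

After the edit, cleaning proceeds:
  C10: a read changed (B11 -6->2) — executes, giving 2.
  E6: a read changed (B11 -6->2) — executes, giving 5.
  H10: a read changed (E6 -3->5; C10 -6->2) — executes, giving 3 — identical to its old value.
  H12: a read changed (E6 -3->5) — executes, giving 8.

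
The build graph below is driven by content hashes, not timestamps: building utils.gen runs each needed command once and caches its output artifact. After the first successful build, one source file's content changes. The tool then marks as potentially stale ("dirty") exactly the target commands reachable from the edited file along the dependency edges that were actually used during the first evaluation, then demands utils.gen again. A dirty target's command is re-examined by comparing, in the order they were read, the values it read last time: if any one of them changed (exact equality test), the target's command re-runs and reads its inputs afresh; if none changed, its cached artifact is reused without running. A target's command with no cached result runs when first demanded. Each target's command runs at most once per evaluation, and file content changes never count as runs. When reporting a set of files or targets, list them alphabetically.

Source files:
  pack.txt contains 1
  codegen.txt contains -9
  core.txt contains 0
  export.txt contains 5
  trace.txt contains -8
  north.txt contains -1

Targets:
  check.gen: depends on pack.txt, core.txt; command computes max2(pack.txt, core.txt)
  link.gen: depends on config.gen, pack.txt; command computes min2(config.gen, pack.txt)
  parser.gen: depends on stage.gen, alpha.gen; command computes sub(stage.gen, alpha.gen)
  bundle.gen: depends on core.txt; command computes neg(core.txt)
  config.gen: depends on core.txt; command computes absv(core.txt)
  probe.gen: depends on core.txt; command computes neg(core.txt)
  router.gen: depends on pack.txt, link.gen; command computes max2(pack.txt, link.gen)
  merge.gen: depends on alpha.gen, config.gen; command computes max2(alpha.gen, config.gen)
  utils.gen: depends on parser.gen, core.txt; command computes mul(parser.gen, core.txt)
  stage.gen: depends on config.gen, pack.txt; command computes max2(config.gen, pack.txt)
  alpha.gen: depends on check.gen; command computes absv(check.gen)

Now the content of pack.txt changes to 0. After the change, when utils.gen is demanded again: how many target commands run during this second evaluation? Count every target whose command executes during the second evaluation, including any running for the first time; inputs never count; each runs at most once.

Initial pass — values computed on the first demand:
  check.gen = max2(1, 0) = 1
  alpha.gen = absv(1) = 1
  config.gen = absv(0) = 0
  stage.gen = max2(0, 1) = 1
  parser.gen = sub(1, 1) = 0
  utils.gen = mul(0, 0) = 0

Second demand — change propagation:
  check.gen: re-runs because pack.txt 1->0; new result 0.
  alpha.gen: re-runs because check.gen 1->0; new result 0.
  stage.gen: re-runs because pack.txt 1->0; new result 0.
  parser.gen: re-runs because stage.gen 1->0; alpha.gen 1->0; new result 0 (unchanged).
  utils.gen: re-examined; everything it read last time is the same (parser.gen unchanged, core.txt unchanged) — cache 0 kept, no run.

The important point: parser.gen recomputes to an identical value, and the output ends up unchanged.

Run set: alpha.gen, check.gen, parser.gen, stage.gen (4 run).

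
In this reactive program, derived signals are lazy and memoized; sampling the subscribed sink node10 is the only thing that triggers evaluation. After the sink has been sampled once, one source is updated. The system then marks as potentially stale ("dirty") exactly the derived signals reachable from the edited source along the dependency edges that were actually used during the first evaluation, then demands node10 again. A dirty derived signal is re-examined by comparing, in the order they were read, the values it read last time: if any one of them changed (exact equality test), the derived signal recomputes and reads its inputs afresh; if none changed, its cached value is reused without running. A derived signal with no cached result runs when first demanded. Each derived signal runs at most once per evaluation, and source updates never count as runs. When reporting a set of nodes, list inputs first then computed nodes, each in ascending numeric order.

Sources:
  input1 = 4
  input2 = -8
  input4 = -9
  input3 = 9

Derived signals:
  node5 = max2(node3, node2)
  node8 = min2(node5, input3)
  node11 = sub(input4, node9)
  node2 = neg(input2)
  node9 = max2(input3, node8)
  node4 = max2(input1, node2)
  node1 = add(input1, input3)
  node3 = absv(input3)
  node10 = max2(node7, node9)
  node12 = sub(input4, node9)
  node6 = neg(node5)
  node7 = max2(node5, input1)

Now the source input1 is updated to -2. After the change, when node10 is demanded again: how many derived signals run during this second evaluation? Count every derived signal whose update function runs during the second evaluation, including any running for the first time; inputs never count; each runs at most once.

First demand of the output computes:
  node2 = neg(-8) = 8
  node3 = absv(9) = 9
  node5 = max2(9, 8) = 9
  node7 = max2(9, 4) = 9
  node8 = min2(9, 9) = 9
  node9 = max2(9, 9) = 9
  node10 = max2(9, 9) = 9

After the edit, cleaning proceeds:
  node7: a read changed (input1 4->-2) — executes, giving 9 — identical to its old value.
  node10: dirty, but its reads are unchanged (node7 unchanged, node9 unchanged); cached 9 stands.

Note the absorption at node7: it re-runs yet its value is the same, leaving the output's value untouched.

1 derived signals run: node7.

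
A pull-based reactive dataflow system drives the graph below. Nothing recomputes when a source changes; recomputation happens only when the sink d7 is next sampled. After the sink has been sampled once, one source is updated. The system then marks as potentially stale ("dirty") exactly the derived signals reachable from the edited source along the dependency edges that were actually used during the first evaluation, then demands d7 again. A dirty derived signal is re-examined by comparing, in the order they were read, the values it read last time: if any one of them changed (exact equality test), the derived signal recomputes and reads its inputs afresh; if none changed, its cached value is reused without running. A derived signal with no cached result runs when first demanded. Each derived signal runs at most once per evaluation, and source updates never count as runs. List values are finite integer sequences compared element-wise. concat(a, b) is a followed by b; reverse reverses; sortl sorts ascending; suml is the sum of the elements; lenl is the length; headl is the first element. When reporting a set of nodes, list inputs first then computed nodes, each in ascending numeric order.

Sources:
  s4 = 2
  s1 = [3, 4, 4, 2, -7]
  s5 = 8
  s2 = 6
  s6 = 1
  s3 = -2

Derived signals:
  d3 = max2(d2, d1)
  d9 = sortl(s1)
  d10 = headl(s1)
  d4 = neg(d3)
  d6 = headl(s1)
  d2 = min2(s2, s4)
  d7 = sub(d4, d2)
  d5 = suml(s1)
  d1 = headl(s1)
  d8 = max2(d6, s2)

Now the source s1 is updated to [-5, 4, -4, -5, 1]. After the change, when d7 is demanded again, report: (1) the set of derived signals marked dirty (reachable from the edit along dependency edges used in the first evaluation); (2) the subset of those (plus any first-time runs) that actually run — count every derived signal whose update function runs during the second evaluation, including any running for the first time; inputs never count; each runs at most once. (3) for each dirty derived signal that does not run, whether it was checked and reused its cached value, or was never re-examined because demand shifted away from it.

First evaluation (everything demanded from the output):
  d1 = headl([3, 4, 4, 2, -7]) = 3
  d2 = min2(6, 2) = 2
  d3 = max2(2, 3) = 3
  d4 = neg(3) = -3
  d7 = sub(-3, 2) = -5

Propagation after the edit:
  d1: runs — s1 [3, 4, 4, 2, -7]->[-5, 4, -4, -5, 1]; result -5.
  d3: runs — d1 3->-5; result 2.
  d4: runs — d3 3->2; result -2.
  d7: runs — d4 -3->-2; result -4.

Marked dirty: d1, d3, d4, d7.
Derived signals that run: d1, d3, d4, d7 — 4 in total.
Every dirty derived signal ran.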